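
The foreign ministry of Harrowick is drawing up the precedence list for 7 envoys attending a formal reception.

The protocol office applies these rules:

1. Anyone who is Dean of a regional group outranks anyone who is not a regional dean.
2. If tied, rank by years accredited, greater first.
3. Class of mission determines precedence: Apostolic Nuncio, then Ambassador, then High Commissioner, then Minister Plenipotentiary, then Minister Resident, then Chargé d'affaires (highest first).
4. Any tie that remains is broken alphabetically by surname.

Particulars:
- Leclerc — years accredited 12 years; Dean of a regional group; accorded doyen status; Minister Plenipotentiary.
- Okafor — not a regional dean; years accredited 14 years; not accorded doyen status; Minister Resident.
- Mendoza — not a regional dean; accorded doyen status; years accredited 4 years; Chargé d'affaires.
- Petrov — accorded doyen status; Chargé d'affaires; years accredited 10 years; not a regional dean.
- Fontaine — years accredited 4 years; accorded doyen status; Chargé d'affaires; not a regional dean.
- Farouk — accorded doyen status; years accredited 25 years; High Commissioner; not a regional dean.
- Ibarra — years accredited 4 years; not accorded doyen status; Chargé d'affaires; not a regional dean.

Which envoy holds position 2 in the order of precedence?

By the first rule: Leclerc (Dean of a regional group); then Farouk, Okafor, Petrov, Fontaine, Ibarra and Mendoza (each not a regional dean).
Among Farouk, Okafor, Petrov, Fontaine, Ibarra and Mendoza, by years accredited (higher first): Farouk (25 years) before Okafor (14 years) before Petrov (10 years) before Fontaine, Ibarra and Mendoza (4 years).
Fontaine, Ibarra and Mendoza are each Chargé d'affaires, so the next rule applies.
Among Fontaine, Ibarra and Mendoza, alphabetically by surname: Fontaine before Ibarra before Mendoza.
Order: Leclerc, Farouk, Okafor, Petrov, Fontaine, Ibarra, Mendoza.

Farouk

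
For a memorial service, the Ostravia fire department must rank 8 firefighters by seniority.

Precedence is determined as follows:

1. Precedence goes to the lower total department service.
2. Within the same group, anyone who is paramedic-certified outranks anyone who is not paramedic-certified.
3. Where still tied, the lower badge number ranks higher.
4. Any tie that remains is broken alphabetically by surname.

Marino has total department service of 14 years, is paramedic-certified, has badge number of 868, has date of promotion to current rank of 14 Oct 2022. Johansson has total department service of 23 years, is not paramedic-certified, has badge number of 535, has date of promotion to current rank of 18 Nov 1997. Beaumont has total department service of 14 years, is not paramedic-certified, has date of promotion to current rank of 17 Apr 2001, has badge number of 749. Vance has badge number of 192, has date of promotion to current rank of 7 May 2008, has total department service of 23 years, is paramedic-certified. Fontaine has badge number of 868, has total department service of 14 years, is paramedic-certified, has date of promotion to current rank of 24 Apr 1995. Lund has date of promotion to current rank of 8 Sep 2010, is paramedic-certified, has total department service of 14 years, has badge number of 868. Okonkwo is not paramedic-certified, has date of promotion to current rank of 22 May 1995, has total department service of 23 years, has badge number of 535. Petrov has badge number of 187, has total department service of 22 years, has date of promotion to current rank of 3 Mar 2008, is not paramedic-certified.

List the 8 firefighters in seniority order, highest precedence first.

By total department service (lower first): Fontaine, Lund, Marino and Beaumont (each 14 years); then Petrov (22 years); then Vance, Johansson and Okonkwo (each 23 years).
Among Fontaine, Lund, Marino and Beaumont, paramedic-certified before not paramedic-certified: Fontaine, Lund and Marino (paramedic-certified) before Beaumont (not paramedic-certified).
Fontaine, Lund and Marino all have badge number 868, so the next rule applies.
Among Fontaine, Lund and Marino, alphabetically by surname: Fontaine before Lund before Marino.
Among Vance, Johansson and Okonkwo, paramedic-certified before not paramedic-certified: Vance (paramedic-certified) before Johansson and Okonkwo (not paramedic-certified).
Johansson and Okonkwo both have badge number 535, so the next rule applies.
Among Johansson and Okonkwo, alphabetically by surname: Johansson before Okonkwo.
Full order: Fontaine, Lund, Marino, Beaumont, Petrov, Vance, Johansson, Okonkwo.

Fontaine, Lund, Marino, Beaumont, Petrov, Vance, Johansson, Okonkwo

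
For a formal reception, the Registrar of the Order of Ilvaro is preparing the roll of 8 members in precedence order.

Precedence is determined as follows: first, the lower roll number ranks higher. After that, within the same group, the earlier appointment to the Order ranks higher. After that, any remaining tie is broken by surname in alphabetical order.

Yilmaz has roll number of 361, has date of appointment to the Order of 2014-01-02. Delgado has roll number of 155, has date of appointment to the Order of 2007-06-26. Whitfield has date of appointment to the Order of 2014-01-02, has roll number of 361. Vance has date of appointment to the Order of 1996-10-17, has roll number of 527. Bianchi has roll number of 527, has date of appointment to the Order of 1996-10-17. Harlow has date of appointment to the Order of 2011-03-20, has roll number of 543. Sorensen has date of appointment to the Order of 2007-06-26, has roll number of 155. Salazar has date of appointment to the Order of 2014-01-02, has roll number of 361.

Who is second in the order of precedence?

By roll number (lower first): Delgado and Sorensen (both 155); then Salazar, Whitfield and Yilmaz (each 361); then Bianchi and Vance (both 527); then Harlow (543).
Delgado and Sorensen both have date of appointment to the Order 2007-06-26, so the next rule applies.
Among Delgado and Sorensen, alphabetically by surname: Delgado before Sorensen.
Salazar, Whitfield and Yilmaz all have date of appointment to the Order 2014-01-02, so the next rule applies.
Among Salazar, Whitfield and Yilmaz, alphabetically by surname: Salazar before Whitfield before Yilmaz.
Bianchi and Vance both have date of appointment to the Order 1996-10-17, so the next rule applies.
Among Bianchi and Vance, alphabetically by surname: Bianchi before Vance.
Order: Delgado, Sorensen, Salazar, Whitfield, Yilmaz, Bianchi, Vance, Harlow.

Sorensen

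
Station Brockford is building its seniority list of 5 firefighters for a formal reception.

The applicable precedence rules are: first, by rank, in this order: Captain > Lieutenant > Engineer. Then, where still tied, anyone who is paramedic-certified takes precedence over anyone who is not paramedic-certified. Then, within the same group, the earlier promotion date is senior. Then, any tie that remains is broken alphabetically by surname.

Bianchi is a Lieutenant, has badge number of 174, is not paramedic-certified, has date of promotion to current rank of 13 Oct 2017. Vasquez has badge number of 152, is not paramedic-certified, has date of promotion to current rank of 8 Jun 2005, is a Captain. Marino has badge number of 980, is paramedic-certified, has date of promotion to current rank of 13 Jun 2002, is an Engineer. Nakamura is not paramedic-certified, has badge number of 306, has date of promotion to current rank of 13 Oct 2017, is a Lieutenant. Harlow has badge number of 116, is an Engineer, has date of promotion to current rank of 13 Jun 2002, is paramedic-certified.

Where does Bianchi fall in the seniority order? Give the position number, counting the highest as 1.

2

By rank: Vasquez (Captain); then Bianchi and Nakamura (Lieutenant); then Harlow and Marino (Engineer).
Bianchi and Nakamura are each not paramedic-certified, so the next rule applies.
Bianchi and Nakamura both have date of promotion to current rank 13 Oct 2017, so the next rule applies.
Among Bianchi and Nakamura, alphabetically by surname: Bianchi before Nakamura.
Harlow and Marino are each paramedic-certified, so the next rule applies.
Harlow and Marino both have date of promotion to current rank 13 Jun 2002, so the next rule applies.
Among Harlow and Marino, alphabetically by surname: Harlow before Marino.
Order: Vasquez, Bianchi, Nakamura, Harlow, Marino. So position 2.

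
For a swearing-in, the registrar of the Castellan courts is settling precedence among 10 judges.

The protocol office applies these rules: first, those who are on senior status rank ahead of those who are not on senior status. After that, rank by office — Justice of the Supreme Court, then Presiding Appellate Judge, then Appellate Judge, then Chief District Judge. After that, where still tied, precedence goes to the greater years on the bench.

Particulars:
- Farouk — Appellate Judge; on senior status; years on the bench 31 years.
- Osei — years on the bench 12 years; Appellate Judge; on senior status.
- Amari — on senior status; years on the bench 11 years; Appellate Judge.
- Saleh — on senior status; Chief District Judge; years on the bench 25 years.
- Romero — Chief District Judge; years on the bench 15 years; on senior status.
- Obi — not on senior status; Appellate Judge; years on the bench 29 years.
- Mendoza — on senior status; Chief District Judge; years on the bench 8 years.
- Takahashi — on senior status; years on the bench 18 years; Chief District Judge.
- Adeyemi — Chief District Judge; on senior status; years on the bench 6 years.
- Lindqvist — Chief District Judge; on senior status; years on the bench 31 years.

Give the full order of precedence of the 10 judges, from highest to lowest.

By the first rule: Farouk, Osei, Amari, Lindqvist, Saleh, Takahashi, Romero, Mendoza and Adeyemi (each on senior status); then Obi (not on senior status).
Among Farouk, Osei, Amari, Lindqvist, Saleh, Takahashi, Romero, Mendoza and Adeyemi, by office: Farouk, Osei and Amari (Appellate Judge) before Lindqvist, Saleh, Takahashi, Romero, Mendoza and Adeyemi (Chief District Judge).
Among Farouk, Osei and Amari, by years on the bench (higher first): Farouk (31 years) before Osei (12 years) before Amari (11 years).
Among Lindqvist, Saleh, Takahashi, Romero, Mendoza and Adeyemi, by years on the bench (higher first): Lindqvist (31 years) before Saleh (25 years) before Takahashi (18 years) before Romero (15 years) before Mendoza (8 years) before Adeyemi (6 years).
Full order: Farouk, Osei, Amari, Lindqvist, Saleh, Takahashi, Romero, Mendoza, Adeyemi, Obi.

Farouk, Osei, Amari, Lindqvist, Saleh, Takahashi, Romero, Mendoza, Adeyemi, Obi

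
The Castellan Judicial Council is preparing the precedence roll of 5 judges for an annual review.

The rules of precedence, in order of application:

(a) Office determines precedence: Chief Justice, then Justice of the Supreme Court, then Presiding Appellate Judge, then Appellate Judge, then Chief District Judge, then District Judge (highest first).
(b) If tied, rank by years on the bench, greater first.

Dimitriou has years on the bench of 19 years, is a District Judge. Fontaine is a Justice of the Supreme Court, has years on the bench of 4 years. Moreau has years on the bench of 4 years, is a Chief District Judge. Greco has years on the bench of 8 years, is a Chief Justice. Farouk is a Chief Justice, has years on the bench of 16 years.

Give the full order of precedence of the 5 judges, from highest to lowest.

By office: Farouk and Greco (Chief Justice); then Fontaine (Justice of the Supreme Court); then Moreau (Chief District Judge); then Dimitriou (District Judge).
Among Farouk and Greco, by years on the bench (higher first): Farouk (16 years) before Greco (8 years).
Full order: Farouk, Greco, Fontaine, Moreau, Dimitriou.

Farouk, Greco, Fontaine, Moreau, Dimitriou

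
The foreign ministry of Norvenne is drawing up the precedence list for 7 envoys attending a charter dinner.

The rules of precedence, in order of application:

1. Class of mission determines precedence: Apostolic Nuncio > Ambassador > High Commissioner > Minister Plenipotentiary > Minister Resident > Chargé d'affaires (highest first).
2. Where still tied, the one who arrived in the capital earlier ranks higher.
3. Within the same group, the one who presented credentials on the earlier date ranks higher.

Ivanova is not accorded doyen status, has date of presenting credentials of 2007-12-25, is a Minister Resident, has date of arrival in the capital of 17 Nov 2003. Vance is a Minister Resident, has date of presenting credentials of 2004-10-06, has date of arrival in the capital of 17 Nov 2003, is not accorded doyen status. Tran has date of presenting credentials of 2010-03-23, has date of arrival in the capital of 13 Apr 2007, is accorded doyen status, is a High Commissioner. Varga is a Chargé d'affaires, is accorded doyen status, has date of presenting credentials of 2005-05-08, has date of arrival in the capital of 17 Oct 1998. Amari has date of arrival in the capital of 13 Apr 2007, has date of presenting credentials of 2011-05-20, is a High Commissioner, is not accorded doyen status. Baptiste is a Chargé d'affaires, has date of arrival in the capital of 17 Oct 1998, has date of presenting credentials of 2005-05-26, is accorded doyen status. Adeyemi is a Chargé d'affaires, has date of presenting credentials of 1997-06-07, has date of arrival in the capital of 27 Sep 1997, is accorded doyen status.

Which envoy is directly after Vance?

Ivanova

By class of mission: Tran and Amari (High Commissioner); then Vance and Ivanova (Minister Resident); then Adeyemi, Varga and Baptiste (Chargé d'affaires).
Tran and Amari both have date of arrival in the capital 13 Apr 2007, so the next rule applies.
Among Tran and Amari, by date of presenting credentials (earlier first): Tran (2010-03-23) before Amari (2011-05-20).
Vance and Ivanova both have date of arrival in the capital 17 Nov 2003, so the next rule applies.
Among Vance and Ivanova, by date of presenting credentials (earlier first): Vance (2004-10-06) before Ivanova (2007-12-25).
Among Adeyemi, Varga and Baptiste, by date of arrival in the capital (earlier first): Adeyemi (27 Sep 1997) before Varga and Baptiste (17 Oct 1998).
Among Varga and Baptiste, by date of presenting credentials (earlier first): Varga (2005-05-08) before Baptiste (2005-05-26).
Order: Tran, Amari, Vance, Ivanova, Adeyemi, Varga, Baptiste.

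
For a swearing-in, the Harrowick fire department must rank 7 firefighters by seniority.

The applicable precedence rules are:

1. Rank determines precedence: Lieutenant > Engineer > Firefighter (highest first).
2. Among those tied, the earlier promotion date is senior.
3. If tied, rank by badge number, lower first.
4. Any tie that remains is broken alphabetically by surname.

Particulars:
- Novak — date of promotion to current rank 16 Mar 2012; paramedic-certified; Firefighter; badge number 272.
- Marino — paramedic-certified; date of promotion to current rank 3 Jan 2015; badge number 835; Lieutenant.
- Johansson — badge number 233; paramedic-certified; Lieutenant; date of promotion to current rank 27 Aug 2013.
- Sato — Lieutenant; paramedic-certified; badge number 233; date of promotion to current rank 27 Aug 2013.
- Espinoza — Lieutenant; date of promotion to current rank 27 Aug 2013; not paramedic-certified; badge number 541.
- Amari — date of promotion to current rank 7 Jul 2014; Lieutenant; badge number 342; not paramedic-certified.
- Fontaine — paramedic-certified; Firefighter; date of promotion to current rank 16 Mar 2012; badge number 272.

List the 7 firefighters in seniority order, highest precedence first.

Johansson, Sato, Espinoza, Amari, Marino, Fontaine, Novak

By rank: Johansson, Sato, Espinoza, Amari and Marino (Lieutenant); then Fontaine and Novak (Firefighter).
Among Johansson, Sato, Espinoza, Amari and Marino, by date of promotion to current rank (earlier first): Johansson, Sato and Espinoza (27 Aug 2013) before Amari (7 Jul 2014) before Marino (3 Jan 2015).
Among Johansson, Sato and Espinoza, by badge number (lower first): Johansson and Sato (233) before Espinoza (541).
Among Johansson and Sato, alphabetically by surname: Johansson before Sato.
Fontaine and Novak both have date of promotion to current rank 16 Mar 2012, so the next rule applies.
Fontaine and Novak both have badge number 272, so the next rule applies.
Among Fontaine and Novak, alphabetically by surname: Fontaine before Novak.
Full order: Johansson, Sato, Espinoza, Amari, Marino, Fontaine, Novak.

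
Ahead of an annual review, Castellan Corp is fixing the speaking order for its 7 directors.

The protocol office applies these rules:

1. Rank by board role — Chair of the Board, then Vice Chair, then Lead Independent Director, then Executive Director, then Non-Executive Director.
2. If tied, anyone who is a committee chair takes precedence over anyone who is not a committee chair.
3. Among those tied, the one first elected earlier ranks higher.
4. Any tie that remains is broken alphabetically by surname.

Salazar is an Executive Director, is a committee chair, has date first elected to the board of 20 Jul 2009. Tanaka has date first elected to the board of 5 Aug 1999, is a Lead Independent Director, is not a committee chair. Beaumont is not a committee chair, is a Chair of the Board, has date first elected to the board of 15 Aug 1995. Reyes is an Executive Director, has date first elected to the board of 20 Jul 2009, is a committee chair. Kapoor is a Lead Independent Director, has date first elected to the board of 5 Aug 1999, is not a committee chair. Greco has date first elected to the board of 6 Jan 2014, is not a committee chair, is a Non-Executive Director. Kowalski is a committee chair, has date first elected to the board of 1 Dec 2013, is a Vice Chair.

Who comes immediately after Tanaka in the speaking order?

Reyes

By board role: Beaumont (Chair of the Board); then Kowalski (Vice Chair); then Kapoor and Tanaka (Lead Independent Director); then Reyes and Salazar (Executive Director); then Greco (Non-Executive Director).
Kapoor and Tanaka are each not a committee chair, so the next rule applies.
Kapoor and Tanaka both have date first elected to the board 5 Aug 1999, so the next rule applies.
Among Kapoor and Tanaka, alphabetically by surname: Kapoor before Tanaka.
Reyes and Salazar are each a committee chair, so the next rule applies.
Reyes and Salazar both have date first elected to the board 20 Jul 2009, so the next rule applies.
Among Reyes and Salazar, alphabetically by surname: Reyes before Salazar.
Order: Beaumont, Kowalski, Kapoor, Tanaka, Reyes, Salazar, Greco.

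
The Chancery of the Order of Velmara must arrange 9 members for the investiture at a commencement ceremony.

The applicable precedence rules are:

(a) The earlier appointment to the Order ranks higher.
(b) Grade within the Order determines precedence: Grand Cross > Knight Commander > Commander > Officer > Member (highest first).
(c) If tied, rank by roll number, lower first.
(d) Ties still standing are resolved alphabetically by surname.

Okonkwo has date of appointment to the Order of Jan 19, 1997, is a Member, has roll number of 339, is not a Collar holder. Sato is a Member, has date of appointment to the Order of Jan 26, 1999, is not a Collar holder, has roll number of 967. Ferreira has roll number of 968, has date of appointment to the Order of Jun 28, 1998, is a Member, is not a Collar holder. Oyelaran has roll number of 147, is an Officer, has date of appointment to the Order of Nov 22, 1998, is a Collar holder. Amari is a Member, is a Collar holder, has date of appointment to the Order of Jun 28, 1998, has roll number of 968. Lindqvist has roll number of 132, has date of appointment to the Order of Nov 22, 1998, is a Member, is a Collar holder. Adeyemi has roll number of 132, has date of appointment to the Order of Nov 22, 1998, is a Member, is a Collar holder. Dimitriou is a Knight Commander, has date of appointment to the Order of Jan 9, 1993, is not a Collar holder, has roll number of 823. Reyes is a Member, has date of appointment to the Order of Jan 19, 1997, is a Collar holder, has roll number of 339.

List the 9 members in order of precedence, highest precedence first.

By date of appointment to the Order (earlier first): Dimitriou (Jan 9, 1993); then Okonkwo and Reyes (both Jan 19, 1997); then Amari and Ferreira (both Jun 28, 1998); then Oyelaran, Adeyemi and Lindqvist (each Nov 22, 1998); then Sato (Jan 26, 1999).
Okonkwo and Reyes are each Member, so the next rule applies.
Okonkwo and Reyes both have roll number 339, so the next rule applies.
Among Okonkwo and Reyes, alphabetically by surname: Okonkwo before Reyes.
Amari and Ferreira are each Member, so the next rule applies.
Amari and Ferreira both have roll number 968, so the next rule applies.
Among Amari and Ferreira, alphabetically by surname: Amari before Ferreira.
Among Oyelaran, Adeyemi and Lindqvist, by grade within the Order: Oyelaran (Officer) before Adeyemi and Lindqvist (Member).
Adeyemi and Lindqvist both have roll number 132, so the next rule applies.
Among Adeyemi and Lindqvist, alphabetically by surname: Adeyemi before Lindqvist.
Full order: Dimitriou, Okonkwo, Reyes, Amari, Ferreira, Oyelaran, Adeyemi, Lindqvist, Sato.

Dimitriou, Okonkwo, Reyes, Amari, Ferreira, Oyelaran, Adeyemi, Lindqvist, Sato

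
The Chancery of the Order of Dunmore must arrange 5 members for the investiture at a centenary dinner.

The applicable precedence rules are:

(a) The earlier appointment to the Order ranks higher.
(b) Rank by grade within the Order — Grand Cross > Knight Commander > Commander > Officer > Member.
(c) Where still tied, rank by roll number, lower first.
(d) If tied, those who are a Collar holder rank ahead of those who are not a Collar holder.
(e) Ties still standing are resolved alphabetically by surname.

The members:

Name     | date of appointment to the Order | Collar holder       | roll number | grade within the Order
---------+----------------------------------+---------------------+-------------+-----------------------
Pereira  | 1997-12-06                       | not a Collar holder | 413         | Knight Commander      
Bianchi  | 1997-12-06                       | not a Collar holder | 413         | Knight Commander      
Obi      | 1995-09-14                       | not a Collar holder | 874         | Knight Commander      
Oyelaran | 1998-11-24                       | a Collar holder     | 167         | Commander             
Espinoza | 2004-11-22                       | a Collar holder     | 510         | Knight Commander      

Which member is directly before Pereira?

By date of appointment to the Order (earlier first): Obi (1995-09-14); then Bianchi and Pereira (both 1997-12-06); then Oyelaran (1998-11-24); then Espinoza (2004-11-22).
Bianchi and Pereira are each Knight Commander, so the next rule applies.
Bianchi and Pereira both have roll number 413, so the next rule applies.
Bianchi and Pereira are each not a Collar holder, so the next rule applies.
Among Bianchi and Pereira, alphabetically by surname: Bianchi before Pereira.
Order: Obi, Bianchi, Pereira, Oyelaran, Espinoza.

Bianchi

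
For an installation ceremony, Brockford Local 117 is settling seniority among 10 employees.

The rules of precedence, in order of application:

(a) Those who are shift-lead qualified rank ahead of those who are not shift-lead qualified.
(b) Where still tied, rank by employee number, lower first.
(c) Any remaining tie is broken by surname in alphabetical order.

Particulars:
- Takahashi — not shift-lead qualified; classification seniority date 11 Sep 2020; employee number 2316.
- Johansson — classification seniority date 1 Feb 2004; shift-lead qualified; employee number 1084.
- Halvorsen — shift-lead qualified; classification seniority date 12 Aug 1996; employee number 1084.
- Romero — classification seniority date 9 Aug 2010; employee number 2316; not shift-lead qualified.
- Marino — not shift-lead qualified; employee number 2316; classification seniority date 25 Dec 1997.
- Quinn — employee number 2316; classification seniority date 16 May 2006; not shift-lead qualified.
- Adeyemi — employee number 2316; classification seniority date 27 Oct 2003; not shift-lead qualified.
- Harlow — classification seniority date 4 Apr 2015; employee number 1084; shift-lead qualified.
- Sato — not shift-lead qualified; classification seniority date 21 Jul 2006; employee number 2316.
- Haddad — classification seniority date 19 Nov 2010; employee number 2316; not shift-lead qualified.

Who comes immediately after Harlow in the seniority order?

Johansson

By the first rule: Halvorsen, Harlow and Johansson (each shift-lead qualified); then Adeyemi, Haddad, Marino, Quinn, Romero, Sato and Takahashi (each not shift-lead qualified).
Halvorsen, Harlow and Johansson all have employee number 1084, so the next rule applies.
Among Halvorsen, Harlow and Johansson, alphabetically by surname: Halvorsen before Harlow before Johansson.
Adeyemi, Haddad, Marino, Quinn, Romero, Sato and Takahashi all have employee number 2316, so the next rule applies.
Among Adeyemi, Haddad, Marino, Quinn, Romero, Sato and Takahashi, alphabetically by surname: Adeyemi before Haddad before Marino before Quinn before Romero before Sato before Takahashi.
Order: Halvorsen, Harlow, Johansson, Adeyemi, Haddad, Marino, Quinn, Romero, Sato, Takahashi.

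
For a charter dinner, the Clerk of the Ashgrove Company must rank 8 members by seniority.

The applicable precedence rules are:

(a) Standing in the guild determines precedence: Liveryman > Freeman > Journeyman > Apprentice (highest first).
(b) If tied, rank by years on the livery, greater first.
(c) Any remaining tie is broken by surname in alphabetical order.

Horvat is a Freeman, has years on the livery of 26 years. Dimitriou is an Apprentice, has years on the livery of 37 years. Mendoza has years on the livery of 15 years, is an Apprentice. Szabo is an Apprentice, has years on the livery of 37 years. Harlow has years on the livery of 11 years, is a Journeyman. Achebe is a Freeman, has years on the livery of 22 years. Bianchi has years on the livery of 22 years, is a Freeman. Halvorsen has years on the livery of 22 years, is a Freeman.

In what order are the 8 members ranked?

Horvat, Achebe, Bianchi, Halvorsen, Harlow, Dimitriou, Szabo, Mendoza

By standing in the guild: Horvat, Achebe, Bianchi and Halvorsen (Freeman); then Harlow (Journeyman); then Dimitriou, Szabo and Mendoza (Apprentice).
Among Horvat, Achebe, Bianchi and Halvorsen, by years on the livery (higher first): Horvat (26 years) before Achebe, Bianchi and Halvorsen (22 years).
Among Achebe, Bianchi and Halvorsen, alphabetically by surname: Achebe before Bianchi before Halvorsen.
Among Dimitriou, Szabo and Mendoza, by years on the livery (higher first): Dimitriou and Szabo (37 years) before Mendoza (15 years).
Among Dimitriou and Szabo, alphabetically by surname: Dimitriou before Szabo.
Full order: Horvat, Achebe, Bianchi, Halvorsen, Harlow, Dimitriou, Szabo, Mendoza.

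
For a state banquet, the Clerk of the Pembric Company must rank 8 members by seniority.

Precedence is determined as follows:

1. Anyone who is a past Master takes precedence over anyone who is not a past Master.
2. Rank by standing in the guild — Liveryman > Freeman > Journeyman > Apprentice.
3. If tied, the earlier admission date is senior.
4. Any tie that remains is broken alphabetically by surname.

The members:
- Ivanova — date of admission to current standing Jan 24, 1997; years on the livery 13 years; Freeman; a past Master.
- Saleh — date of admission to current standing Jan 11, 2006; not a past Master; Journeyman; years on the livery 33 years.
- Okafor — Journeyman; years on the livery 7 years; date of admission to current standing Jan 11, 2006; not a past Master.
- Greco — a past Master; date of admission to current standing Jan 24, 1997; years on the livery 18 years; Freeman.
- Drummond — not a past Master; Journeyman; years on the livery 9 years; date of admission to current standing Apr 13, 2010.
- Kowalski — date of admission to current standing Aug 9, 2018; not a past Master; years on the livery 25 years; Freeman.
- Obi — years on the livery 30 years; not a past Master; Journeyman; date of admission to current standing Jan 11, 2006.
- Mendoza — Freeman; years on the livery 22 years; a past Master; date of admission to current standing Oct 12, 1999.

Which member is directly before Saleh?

Okafor

By the first rule: Greco, Ivanova and Mendoza (each a past Master); then Kowalski, Obi, Okafor, Saleh and Drummond (each not a past Master).
Greco, Ivanova and Mendoza are each Freeman, so the next rule applies.
Among Greco, Ivanova and Mendoza, by date of admission to current standing (earlier first): Greco and Ivanova (Jan 24, 1997) before Mendoza (Oct 12, 1999).
Among Greco and Ivanova, alphabetically by surname: Greco before Ivanova.
Among Kowalski, Obi, Okafor, Saleh and Drummond, by standing in the guild: Kowalski (Freeman) before Obi, Okafor, Saleh and Drummond (Journeyman).
Among Obi, Okafor, Saleh and Drummond, by date of admission to current standing (earlier first): Obi, Okafor and Saleh (Jan 11, 2006) before Drummond (Apr 13, 2010).
Among Obi, Okafor and Saleh, alphabetically by surname: Obi before Okafor before Saleh.
Order: Greco, Ivanova, Mendoza, Kowalski, Obi, Okafor, Saleh, Drummond.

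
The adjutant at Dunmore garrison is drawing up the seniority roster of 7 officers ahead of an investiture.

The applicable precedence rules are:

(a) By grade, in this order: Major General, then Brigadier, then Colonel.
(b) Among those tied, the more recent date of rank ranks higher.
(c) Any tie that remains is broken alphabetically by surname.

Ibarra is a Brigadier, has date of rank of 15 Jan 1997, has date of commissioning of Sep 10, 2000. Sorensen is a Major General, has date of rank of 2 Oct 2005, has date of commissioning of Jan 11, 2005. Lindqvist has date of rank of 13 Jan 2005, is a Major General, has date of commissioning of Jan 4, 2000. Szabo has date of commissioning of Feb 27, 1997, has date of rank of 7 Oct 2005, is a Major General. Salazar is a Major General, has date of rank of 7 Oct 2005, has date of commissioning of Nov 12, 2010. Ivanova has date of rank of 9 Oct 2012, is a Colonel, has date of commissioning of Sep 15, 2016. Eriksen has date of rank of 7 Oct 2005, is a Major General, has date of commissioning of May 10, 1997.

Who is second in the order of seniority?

Salazar

By grade: Eriksen, Salazar, Szabo, Sorensen and Lindqvist (Major General); then Ibarra (Brigadier); then Ivanova (Colonel).
Among Eriksen, Salazar, Szabo, Sorensen and Lindqvist, by date of rank (later first): Eriksen, Salazar and Szabo (7 Oct 2005) before Sorensen (2 Oct 2005) before Lindqvist (13 Jan 2005).
Among Eriksen, Salazar and Szabo, alphabetically by surname: Eriksen before Salazar before Szabo.
Order: Eriksen, Salazar, Szabo, Sorensen, Lindqvist, Ibarra, Ivanova.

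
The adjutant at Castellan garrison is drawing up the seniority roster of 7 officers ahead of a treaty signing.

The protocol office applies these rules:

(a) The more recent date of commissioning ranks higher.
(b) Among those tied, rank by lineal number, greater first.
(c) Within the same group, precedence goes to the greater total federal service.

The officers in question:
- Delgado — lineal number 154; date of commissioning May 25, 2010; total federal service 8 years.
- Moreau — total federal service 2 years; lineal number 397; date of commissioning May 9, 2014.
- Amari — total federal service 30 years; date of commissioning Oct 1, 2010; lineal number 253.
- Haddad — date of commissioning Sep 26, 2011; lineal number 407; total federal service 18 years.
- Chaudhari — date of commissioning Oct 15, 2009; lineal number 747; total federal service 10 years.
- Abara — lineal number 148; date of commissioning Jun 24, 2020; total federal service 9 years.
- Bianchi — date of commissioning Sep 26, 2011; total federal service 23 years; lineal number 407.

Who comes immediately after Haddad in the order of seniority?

By date of commissioning (later first): Abara (Jun 24, 2020); then Moreau (May 9, 2014); then Bianchi and Haddad (both Sep 26, 2011); then Amari (Oct 1, 2010); then Delgado (May 25, 2010); then Chaudhari (Oct 15, 2009).
Bianchi and Haddad both have lineal number 407, so the next rule applies.
Among Bianchi and Haddad, by total federal service (higher first): Bianchi (23 years) before Haddad (18 years).
Order: Abara, Moreau, Bianchi, Haddad, Amari, Delgado, Chaudhari.

Amari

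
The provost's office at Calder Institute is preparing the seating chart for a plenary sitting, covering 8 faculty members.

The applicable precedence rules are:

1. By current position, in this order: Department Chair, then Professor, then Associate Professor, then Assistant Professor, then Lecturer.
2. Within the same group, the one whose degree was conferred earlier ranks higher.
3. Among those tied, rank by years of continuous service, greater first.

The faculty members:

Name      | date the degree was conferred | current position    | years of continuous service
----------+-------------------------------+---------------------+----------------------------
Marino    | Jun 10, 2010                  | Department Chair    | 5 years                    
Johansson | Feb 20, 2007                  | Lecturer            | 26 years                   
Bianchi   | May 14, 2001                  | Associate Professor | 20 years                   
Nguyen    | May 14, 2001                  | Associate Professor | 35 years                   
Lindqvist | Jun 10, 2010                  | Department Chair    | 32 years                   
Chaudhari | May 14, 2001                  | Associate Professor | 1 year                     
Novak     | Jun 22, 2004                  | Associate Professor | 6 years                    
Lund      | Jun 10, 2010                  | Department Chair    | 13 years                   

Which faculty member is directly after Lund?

Marino

By current position: Lindqvist, Lund and Marino (Department Chair); then Nguyen, Bianchi, Chaudhari and Novak (Associate Professor); then Johansson (Lecturer).
Lindqvist, Lund and Marino all have date the degree was conferred Jun 10, 2010, so the next rule applies.
Among Lindqvist, Lund and Marino, by years of continuous service (higher first): Lindqvist (32 years) before Lund (13 years) before Marino (5 years).
Among Nguyen, Bianchi, Chaudhari and Novak, by date the degree was conferred (earlier first): Nguyen, Bianchi and Chaudhari (May 14, 2001) before Novak (Jun 22, 2004).
Among Nguyen, Bianchi and Chaudhari, by years of continuous service (higher first): Nguyen (35 years) before Bianchi (20 years) before Chaudhari (1 year).
Order: Lindqvist, Lund, Marino, Nguyen, Bianchi, Chaudhari, Novak, Johansson.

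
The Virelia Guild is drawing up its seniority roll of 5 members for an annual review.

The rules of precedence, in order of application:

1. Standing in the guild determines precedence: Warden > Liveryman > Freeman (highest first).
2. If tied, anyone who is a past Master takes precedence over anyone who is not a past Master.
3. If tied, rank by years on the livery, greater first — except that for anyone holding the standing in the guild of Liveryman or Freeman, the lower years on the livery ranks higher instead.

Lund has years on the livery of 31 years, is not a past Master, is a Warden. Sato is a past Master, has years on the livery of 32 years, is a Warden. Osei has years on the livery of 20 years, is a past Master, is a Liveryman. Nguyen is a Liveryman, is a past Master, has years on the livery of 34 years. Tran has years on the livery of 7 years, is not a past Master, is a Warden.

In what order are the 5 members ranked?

Sato, Lund, Tran, Osei, Nguyen

By standing in the guild: Sato, Lund and Tran (Warden); then Osei and Nguyen (Liveryman).
Among Sato, Lund and Tran, a past Master before not a past Master: Sato (a past Master) before Lund and Tran (not a past Master).
Among Lund and Tran, by years on the livery (higher first): Lund (31 years) before Tran (7 years).
Osei and Nguyen are each a past Master, so the next rule applies.
Among Osei and Nguyen, by years on the livery (lower first) (reversed rule for this group): Osei (20 years) before Nguyen (34 years).
Full order: Sato, Lund, Tran, Osei, Nguyen.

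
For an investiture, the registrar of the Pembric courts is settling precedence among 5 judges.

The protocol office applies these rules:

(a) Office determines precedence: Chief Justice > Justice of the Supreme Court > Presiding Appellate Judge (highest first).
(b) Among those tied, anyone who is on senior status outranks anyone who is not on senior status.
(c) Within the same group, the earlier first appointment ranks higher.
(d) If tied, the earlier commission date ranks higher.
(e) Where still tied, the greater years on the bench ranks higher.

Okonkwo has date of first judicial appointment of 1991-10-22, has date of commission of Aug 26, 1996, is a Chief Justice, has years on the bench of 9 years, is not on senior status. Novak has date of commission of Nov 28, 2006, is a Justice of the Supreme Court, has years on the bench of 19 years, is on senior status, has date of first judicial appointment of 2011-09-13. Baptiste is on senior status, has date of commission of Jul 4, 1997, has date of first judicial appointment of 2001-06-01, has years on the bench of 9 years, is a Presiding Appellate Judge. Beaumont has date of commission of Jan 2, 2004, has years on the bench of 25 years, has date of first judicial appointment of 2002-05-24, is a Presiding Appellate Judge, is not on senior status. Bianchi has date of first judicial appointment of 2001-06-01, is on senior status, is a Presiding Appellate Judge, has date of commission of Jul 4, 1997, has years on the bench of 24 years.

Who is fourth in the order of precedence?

By office: Okonkwo (Chief Justice); then Novak (Justice of the Supreme Court); then Bianchi, Baptiste and Beaumont (Presiding Appellate Judge).
Among Bianchi, Baptiste and Beaumont, on senior status before not on senior status: Bianchi and Baptiste (on senior status) before Beaumont (not on senior status).
Bianchi and Baptiste both have date of first judicial appointment 2001-06-01, so the next rule applies.
Bianchi and Baptiste both have date of commission Jul 4, 1997, so the next rule applies.
Among Bianchi and Baptiste, by years on the bench (higher first): Bianchi (24 years) before Baptiste (9 years).
Order: Okonkwo, Novak, Bianchi, Baptiste, Beaumont.

Baptiste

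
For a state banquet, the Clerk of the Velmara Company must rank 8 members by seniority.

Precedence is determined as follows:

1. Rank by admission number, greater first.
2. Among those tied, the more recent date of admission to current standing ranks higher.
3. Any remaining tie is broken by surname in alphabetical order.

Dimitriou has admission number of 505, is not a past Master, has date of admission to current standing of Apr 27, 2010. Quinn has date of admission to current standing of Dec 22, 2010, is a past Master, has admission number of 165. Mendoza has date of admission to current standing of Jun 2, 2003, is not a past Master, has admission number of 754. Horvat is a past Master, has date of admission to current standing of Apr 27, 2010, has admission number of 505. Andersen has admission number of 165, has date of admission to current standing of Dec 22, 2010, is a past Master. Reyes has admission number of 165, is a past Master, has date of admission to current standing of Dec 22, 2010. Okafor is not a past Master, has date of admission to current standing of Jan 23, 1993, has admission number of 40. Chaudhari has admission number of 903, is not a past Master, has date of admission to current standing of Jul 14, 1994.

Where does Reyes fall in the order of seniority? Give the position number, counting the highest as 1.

By admission number (higher first): Chaudhari (903); then Mendoza (754); then Dimitriou and Horvat (both 505); then Andersen, Quinn and Reyes (each 165); then Okafor (40).
Dimitriou and Horvat both have date of admission to current standing Apr 27, 2010, so the next rule applies.
Among Dimitriou and Horvat, alphabetically by surname: Dimitriou before Horvat.
Andersen, Quinn and Reyes all have date of admission to current standing Dec 22, 2010, so the next rule applies.
Among Andersen, Quinn and Reyes, alphabetically by surname: Andersen before Quinn before Reyes.
Order: Chaudhari, Mendoza, Dimitriou, Horvat, Andersen, Quinn, Reyes, Okafor. So position 7.

7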